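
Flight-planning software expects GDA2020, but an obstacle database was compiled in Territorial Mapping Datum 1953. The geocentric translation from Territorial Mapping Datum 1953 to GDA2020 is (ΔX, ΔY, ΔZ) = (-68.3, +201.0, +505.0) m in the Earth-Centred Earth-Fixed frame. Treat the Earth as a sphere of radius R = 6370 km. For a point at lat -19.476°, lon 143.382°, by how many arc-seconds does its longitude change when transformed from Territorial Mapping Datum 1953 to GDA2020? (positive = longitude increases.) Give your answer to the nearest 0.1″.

Δλ = -4.1″

sin φ = -0.333412, cos φ = 0.942781, sin λ = 0.596477, cos λ = -0.802630.
East component: ΔE = −sin λ·ΔX + cos λ·ΔY = −(0.596477)(-68.3) + (-0.802630)(201.0) = -120.59 m.
1° of latitude spans πR/180 = 111177 m; at latitude φ, 1° of longitude spans that × cos φ = 104816.0 m, so Δλ = -120.59 / 104816.0 × 3600 = -4.142″.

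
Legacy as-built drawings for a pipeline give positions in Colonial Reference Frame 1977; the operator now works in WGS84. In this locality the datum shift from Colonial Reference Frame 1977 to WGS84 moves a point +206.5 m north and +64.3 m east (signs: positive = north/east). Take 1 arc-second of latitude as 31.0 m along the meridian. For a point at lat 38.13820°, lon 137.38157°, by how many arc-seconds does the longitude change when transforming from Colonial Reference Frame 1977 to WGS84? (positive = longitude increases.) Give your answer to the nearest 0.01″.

Δλ = 2.64″

At latitude 38.13820°, cos φ = 0.786523.
1″ of longitude at this latitude = 31.00 × cos φ = 24.3822 m, so Δλ = 64.3 / 24.3822 = 2.637″.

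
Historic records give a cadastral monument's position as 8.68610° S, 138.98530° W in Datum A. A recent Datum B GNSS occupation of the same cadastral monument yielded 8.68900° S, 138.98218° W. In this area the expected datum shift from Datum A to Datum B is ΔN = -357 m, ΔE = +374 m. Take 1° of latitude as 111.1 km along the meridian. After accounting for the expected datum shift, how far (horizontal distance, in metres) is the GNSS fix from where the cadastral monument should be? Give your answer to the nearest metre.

Observed coordinate differences: Δφ = -0.00290°, Δλ = +0.00312°.
Converting to metres (1° lat = 111100 m, cos φ = 0.988531): observed ΔN = -322.2 m, observed ΔE = 342.7 m.
Subtracting the expected shift leaves a residual of -322.2 − (-357) = 34.8 m north and 342.7 − (374) = -31.3 m east.
Residual distance = √(34.8² + (-31.3)²) = 46.8 m.

47 m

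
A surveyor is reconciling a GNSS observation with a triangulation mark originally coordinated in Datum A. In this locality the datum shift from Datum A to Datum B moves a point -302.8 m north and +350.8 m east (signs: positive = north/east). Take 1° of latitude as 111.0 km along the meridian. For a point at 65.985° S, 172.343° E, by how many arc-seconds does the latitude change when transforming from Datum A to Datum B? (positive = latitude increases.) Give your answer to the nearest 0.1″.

1° of latitude = 111.0 km, so Δφ = -302.8 / 111000 = -0.0027279° = -9.821″.

Δφ = -9.8″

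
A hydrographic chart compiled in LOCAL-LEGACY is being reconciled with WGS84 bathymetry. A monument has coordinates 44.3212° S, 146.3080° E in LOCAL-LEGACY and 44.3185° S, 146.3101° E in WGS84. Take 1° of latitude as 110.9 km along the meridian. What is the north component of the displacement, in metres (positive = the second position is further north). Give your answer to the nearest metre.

ΔN = 299 m

Δφ = -44.3185° − -44.3212° = +0.0027°; Δλ = 146.3101° − 146.3080° = +0.0021°.
ΔN = Δφ × 110900 = 299.4 m; ΔE = Δλ × 110900 × cos(-44.3212°) = +0.0021 × 110900 × 0.715434 = 166.6 m.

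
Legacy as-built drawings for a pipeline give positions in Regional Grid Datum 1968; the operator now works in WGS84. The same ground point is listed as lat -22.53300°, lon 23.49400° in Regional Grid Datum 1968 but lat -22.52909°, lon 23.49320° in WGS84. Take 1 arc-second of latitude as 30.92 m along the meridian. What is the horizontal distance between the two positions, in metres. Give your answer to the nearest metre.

443 m

Δφ = -22.52909° − -22.53300° = +0.00391°; Δλ = 23.49320° − 23.49400° = -0.00080°.
1° of latitude = 3600 × 30.92 = 111312 m.
ΔN = Δφ × 111312 = 435.2 m; ΔE = Δλ × 111312 × cos(-22.53300°) = -0.00080 × 111312 × 0.923659 = -82.3 m.
Distance = √(ΔE² + ΔN²) = √((-82.3)² + 435.2²) = 442.9 m.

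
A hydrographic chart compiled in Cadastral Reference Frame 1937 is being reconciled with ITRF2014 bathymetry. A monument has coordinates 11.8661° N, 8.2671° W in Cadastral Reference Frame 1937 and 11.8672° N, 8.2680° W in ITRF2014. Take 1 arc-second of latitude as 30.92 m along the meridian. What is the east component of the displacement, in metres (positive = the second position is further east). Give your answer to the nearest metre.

Δφ = 11.8672° − 11.8661° = +0.0011°; Δλ = -8.2680° − -8.2671° = -0.0009°.
1° of latitude = 3600 × 30.92 = 111312 m.
ΔN = Δφ × 111312 = 122.4 m; ΔE = Δλ × 111312 × cos(11.8661°) = -0.0009 × 111312 × 0.978631 = -98.0 m.

ΔE = -98 m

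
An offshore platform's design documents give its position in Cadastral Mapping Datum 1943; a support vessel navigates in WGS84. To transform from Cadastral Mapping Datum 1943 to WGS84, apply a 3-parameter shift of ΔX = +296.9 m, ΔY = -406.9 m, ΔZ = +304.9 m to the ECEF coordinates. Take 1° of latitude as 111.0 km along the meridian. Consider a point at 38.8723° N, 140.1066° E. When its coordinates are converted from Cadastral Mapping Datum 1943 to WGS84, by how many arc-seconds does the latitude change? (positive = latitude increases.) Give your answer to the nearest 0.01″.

sin φ = 0.627587, cos φ = 0.778547, sin λ = 0.641361, cos λ = -0.767239.
North component: ΔN = −sin φ cos λ·ΔX − sin φ sin λ·ΔY + cos φ·ΔZ = −(0.627587)(-0.767239)(296.9) − (0.627587)(0.641361)(-406.9) + (0.778547)(304.9) = 544.12 m.
1° of latitude spans 111000 m, so Δφ = 544.12 / 111000 × 3600 = 17.647″.

Δφ = 17.65″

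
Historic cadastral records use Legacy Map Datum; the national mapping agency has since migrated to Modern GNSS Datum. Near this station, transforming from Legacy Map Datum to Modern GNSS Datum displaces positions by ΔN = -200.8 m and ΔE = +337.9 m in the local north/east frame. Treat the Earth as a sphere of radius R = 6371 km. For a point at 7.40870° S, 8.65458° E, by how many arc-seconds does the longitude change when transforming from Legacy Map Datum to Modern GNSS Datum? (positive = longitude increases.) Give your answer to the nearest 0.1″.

Δλ = 11.0″

At latitude -7.40870°, cos φ = 0.991652.
One radian of longitude at latitude φ spans R cos φ, so Δλ = ΔE / (R cos φ) = 337.9 / (6371000 × 0.991652) = 5.3484e-05 rad = 11.032″.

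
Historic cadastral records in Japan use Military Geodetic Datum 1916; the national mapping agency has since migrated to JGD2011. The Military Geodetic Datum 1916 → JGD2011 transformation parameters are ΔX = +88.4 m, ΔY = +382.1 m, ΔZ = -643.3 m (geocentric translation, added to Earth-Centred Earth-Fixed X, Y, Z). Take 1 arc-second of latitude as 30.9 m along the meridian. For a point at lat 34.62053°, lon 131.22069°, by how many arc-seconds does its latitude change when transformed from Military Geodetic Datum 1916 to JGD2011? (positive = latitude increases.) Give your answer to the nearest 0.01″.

sin φ = 0.568139, cos φ = 0.822933, sin λ = 0.752177, cos λ = -0.658961.
North component: ΔN = −sin φ cos λ·ΔX − sin φ sin λ·ΔY + cos φ·ΔZ = −(0.568139)(-0.658961)(88.4) − (0.568139)(0.752177)(382.1) + (0.822933)(-643.3) = -659.58 m.
1° of latitude spans 3600 × 30.90 = 111240 m, so Δφ = -659.58 / 111240 × 3600 = -21.346″.

Δφ = -21.35″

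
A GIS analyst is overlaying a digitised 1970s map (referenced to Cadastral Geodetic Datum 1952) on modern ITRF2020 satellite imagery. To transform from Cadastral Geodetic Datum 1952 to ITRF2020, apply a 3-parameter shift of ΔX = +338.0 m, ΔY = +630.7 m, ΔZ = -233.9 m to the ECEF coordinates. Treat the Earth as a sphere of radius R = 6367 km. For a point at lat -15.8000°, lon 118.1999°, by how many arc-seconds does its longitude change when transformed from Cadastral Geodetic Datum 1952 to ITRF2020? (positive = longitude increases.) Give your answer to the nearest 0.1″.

Δλ = -20.1″

sin φ = -0.272280, cos φ = 0.962218, sin λ = 0.881304, cos λ = -0.472549.
East component: ΔE = −sin λ·ΔX + cos λ·ΔY = −(0.881304)(338.0) + (-0.472549)(630.7) = -595.92 m.
1° of latitude spans πR/180 = 111125 m; at latitude φ, 1° of longitude spans that × cos φ = 106926.6 m, so Δλ = -595.92 / 106926.6 × 3600 = -20.063″.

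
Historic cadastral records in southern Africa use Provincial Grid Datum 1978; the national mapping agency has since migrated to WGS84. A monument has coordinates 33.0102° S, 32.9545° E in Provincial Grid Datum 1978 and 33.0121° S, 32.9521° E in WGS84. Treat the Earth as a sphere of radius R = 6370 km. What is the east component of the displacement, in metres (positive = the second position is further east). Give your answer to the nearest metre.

Δφ = -33.0121° − -33.0102° = -0.0019°; Δλ = 32.9521° − 32.9545° = -0.0024°.
1° along a meridian = πR/180 = 111177 m.
ΔN = Δφ × 111177 = -211.2 m; ΔE = Δλ × 111177 × cos(-33.0102°) = -0.0024 × 111177 × 0.838574 = -223.8 m.

ΔE = -224 m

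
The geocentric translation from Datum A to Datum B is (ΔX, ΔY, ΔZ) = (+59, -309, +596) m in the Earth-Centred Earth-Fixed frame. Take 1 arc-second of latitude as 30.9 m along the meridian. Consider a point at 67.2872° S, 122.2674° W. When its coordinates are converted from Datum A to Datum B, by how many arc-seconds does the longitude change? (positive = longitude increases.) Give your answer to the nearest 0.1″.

Δλ = 18.0″

sin φ = -0.922452, cos φ = 0.386112, sin λ = -0.845566, cos λ = -0.533871.
East component: ΔE = −sin λ·ΔX + cos λ·ΔY = −(-0.845566)(59) + (-0.533871)(-309) = 214.85 m.
1° of latitude spans 3600 × 30.90 = 111240 m; at latitude φ, 1° of longitude spans that × cos φ = 42951.1 m, so Δλ = 214.85 / 42951.1 × 3600 = 18.008″.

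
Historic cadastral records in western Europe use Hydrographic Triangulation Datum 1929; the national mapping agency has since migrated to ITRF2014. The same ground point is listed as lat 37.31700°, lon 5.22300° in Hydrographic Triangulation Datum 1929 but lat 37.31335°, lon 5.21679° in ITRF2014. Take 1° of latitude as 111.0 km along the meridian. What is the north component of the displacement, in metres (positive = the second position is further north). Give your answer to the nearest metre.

ΔN = -405 m

Δφ = 37.31335° − 37.31700° = -0.00365°; Δλ = 5.21679° − 5.22300° = -0.00621°.
ΔN = Δφ × 111000 = -405.2 m; ΔE = Δλ × 111000 × cos(37.31700°) = -0.00621 × 111000 × 0.795294 = -548.2 m.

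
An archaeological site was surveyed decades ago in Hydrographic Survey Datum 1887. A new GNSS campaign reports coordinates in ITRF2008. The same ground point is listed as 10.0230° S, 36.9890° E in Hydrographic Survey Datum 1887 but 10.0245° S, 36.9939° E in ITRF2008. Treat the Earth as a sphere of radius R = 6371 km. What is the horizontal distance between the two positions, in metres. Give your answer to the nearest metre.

Δφ = -10.0245° − -10.0230° = -0.0015°; Δλ = 36.9939° − 36.9890° = +0.0049°.
1° along a meridian = πR/180 = 111195 m.
ΔN = Δφ × 111195 = -166.8 m; ΔE = Δλ × 111195 × cos(-10.0230°) = +0.0049 × 111195 × 0.984738 = 536.5 m.
Distance = √(ΔE² + ΔN²) = √(536.5² + (-166.8)²) = 561.9 m.

562 m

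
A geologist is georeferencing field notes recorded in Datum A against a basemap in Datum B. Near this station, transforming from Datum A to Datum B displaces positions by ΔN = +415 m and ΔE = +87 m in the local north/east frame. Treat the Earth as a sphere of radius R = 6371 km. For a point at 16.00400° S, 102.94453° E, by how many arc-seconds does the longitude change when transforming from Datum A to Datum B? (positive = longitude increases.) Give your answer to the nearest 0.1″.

At latitude -16.00400°, cos φ = 0.961242.
One radian of longitude at latitude φ spans R cos φ, so Δλ = ΔE / (R cos φ) = 87.0 / (6371000 × 0.961242) = 1.4206e-05 rad = 2.930″.

Δλ = 2.9″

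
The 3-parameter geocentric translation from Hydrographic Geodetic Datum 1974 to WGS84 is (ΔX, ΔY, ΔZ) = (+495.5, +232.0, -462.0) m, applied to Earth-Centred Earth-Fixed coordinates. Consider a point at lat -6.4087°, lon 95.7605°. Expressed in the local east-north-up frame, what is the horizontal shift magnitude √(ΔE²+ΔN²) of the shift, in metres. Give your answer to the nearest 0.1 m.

677.6 m

The local east axis at (φ, λ) is (−sin λ, cos λ, 0), so ΔE = −sin(95.7605°)·495.5 + cos(95.7605°)·232.0 = -516.28 m.
The local north axis is (−sin φ cos λ, −sin φ sin λ, cos φ), giving ΔN = -5.551 + 25.765 − 459.113 = -438.90 m.
Horizontal magnitude = √(ΔE² + ΔN²) = √((-516.28)² + (-438.90)²) = 677.63 m.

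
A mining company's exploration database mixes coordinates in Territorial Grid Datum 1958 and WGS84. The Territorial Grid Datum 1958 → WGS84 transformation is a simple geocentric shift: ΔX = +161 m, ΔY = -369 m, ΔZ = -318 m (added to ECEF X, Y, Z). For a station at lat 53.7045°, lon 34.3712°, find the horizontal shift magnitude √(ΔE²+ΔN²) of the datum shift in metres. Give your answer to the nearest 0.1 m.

At φ = 53.7045°, λ = 34.3712°: sin φ = 0.805975, cos φ = 0.591950, sin λ = 0.564552, cos λ = 0.825397.
ΔE = −sin λ·ΔX + cos λ·ΔY = −(0.564552)·(161) + (0.825397)·(-369) = -395.46 m.
ΔN = −sin φ cos λ·ΔX − sin φ sin λ·ΔY + cos φ·ΔZ = −(0.805975)(0.825397)(161) − (0.805975)(0.564552)(-369) + (0.591950)(-318) = -127.44 m.
Horizontal magnitude = √(ΔE² + ΔN²) = √((-395.46)² + (-127.44)²) = 415.49 m.

415.5 m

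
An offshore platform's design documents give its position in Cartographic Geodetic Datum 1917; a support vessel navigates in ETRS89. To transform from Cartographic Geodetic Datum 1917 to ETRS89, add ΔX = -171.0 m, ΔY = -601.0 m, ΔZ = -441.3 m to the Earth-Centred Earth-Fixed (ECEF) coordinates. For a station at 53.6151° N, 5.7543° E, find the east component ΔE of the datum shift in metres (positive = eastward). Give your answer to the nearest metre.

ΔE = -581 m

At φ = 53.6151°, λ = 5.7543°: sin φ = 0.805050, cos φ = 0.593207, sin λ = 0.100263, cos λ = 0.994961.
ΔE = −sin λ·ΔX + cos λ·ΔY = −(0.100263)·(-171.0) + (0.994961)·(-601.0) = -580.83 m.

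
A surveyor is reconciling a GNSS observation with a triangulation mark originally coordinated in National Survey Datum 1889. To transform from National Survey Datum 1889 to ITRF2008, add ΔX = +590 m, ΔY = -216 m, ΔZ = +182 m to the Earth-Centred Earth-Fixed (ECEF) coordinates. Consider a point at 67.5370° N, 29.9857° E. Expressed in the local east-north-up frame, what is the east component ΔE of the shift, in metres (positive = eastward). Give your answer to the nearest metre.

ΔE = -482 m

The local east axis at (φ, λ) is (−sin λ, cos λ, 0), so ΔE = −sin(29.9857°)·590 + cos(29.9857°)·(-216) = -481.96 m.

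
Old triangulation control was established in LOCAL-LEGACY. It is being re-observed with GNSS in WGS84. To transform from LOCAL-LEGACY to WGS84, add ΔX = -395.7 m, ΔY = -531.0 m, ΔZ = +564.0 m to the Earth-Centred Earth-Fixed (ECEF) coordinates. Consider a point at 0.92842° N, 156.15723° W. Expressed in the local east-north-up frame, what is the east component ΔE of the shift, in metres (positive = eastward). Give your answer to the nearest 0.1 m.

ΔE = 325.7 m

The local east axis at (φ, λ) is (−sin λ, cos λ, 0), so ΔE = −sin(-156.15723°)·(-395.7) + cos(-156.15723°)·(-531.0) = 325.73 m.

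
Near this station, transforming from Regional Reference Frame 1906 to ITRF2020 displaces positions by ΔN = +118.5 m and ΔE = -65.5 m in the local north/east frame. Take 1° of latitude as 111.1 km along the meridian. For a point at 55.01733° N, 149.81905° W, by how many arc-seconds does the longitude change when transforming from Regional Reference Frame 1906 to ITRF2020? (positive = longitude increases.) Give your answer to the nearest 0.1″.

Δλ = -3.7″

At latitude 55.01733°, cos φ = 0.573329.
1° of longitude at this latitude = 111.1 × cos φ = 63.70 km, so Δλ = -65.5 / 63696.8 = -0.0010283° = -3.702″.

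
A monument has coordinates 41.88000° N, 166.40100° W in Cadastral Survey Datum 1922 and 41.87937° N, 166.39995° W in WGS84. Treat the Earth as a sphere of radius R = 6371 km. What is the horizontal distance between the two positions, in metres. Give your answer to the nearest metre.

Δφ = 41.87937° − 41.88000° = -0.00063°; Δλ = -166.39995° − -166.40100° = +0.00105°.
1° along a meridian = πR/180 = 111195 m.
ΔN = Δφ × 111195 = -70.1 m; ΔE = Δλ × 111195 × cos(41.88000°) = +0.00105 × 111195 × 0.744545 = 86.9 m.
Distance = √(ΔE² + ΔN²) = √(86.9² + (-70.1)²) = 111.6 m.

112 m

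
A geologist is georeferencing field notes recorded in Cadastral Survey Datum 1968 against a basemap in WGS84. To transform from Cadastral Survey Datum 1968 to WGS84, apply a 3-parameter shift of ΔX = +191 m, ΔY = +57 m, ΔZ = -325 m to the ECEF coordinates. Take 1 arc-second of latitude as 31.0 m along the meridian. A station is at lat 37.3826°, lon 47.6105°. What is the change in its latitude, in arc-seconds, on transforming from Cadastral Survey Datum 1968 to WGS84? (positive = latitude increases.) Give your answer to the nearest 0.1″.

sin φ = 0.607135, cos φ = 0.794599, sin λ = 0.738579, cos λ = 0.674167.
North component: ΔN = −sin φ cos λ·ΔX − sin φ sin λ·ΔY + cos φ·ΔZ = −(0.607135)(0.674167)(191) − (0.607135)(0.738579)(57) + (0.794599)(-325) = -361.98 m.
1° of latitude spans 3600 × 31.00 = 111600 m, so Δφ = -361.98 / 111600 × 3600 = -11.677″.

Δφ = -11.7″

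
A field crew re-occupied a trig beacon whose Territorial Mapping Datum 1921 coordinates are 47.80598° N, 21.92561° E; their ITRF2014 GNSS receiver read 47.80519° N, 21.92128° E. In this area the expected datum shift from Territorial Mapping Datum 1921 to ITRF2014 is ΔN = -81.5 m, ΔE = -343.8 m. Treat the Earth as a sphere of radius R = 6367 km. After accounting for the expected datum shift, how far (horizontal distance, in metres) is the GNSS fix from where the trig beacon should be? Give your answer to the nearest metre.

Observed coordinate differences: Δφ = -0.00079°, Δλ = -0.00433°.
Converting to metres (1° lat = 111125 m, cos φ = 0.671643): observed ΔN = -87.8 m, observed ΔE = -323.2 m.
Subtracting the expected shift leaves a residual of -87.8 − (-81.5) = -6.3 m north and -323.2 − (-343.8) = 20.6 m east.
Residual distance = √((-6.3)² + 20.6²) = 21.6 m.

22 m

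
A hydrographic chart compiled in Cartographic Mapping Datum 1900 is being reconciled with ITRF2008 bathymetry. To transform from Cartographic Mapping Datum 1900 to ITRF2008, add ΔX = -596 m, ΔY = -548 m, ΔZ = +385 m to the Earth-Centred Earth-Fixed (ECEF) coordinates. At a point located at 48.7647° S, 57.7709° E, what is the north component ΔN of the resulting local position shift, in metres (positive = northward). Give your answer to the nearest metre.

ΔN = -334 m

At φ = -48.7647°, λ = 57.7709°: sin φ = -0.752009, cos φ = 0.659153, sin λ = 0.845922, cos λ = 0.533306.
ΔN = −sin φ cos λ·ΔX − sin φ sin λ·ΔY + cos φ·ΔZ = −(-0.752009)(0.533306)(-596) − (-0.752009)(0.845922)(-548) + (0.659153)(385) = -333.86 m.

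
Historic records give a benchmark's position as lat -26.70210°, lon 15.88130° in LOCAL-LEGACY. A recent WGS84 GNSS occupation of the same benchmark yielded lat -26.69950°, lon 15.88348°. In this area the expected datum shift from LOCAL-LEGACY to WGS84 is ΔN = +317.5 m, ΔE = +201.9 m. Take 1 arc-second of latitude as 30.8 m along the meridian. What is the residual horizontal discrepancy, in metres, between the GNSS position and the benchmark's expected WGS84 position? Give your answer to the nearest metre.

32 m

Observed coordinate differences: Δφ = +0.00260°, Δλ = +0.00218°.
Converting to metres (1° lat = 110880 m, cos φ = 0.893355): observed ΔN = 288.3 m, observed ΔE = 215.9 m.
Subtracting the expected shift leaves a residual of 288.3 − (317.5) = -29.2 m north and 215.9 − (201.9) = 14.0 m east.
Residual distance = √((-29.2)² + 14.0²) = 32.4 m.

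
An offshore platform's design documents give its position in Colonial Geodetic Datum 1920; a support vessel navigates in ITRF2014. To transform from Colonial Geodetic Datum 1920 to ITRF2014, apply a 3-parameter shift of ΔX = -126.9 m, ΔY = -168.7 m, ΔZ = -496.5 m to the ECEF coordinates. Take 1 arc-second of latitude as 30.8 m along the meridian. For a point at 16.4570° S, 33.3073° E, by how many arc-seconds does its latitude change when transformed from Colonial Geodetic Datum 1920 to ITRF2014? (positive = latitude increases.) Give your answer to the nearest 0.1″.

sin φ = -0.283296, cos φ = 0.959033, sin λ = 0.549129, cos λ = 0.835737.
North component: ΔN = −sin φ cos λ·ΔX − sin φ sin λ·ΔY + cos φ·ΔZ = −(-0.283296)(0.835737)(-126.9) − (-0.283296)(0.549129)(-168.7) + (0.959033)(-496.5) = -532.45 m.
1° of latitude spans 3600 × 30.80 = 110880 m, so Δφ = -532.45 / 110880 × 3600 = -17.287″.

Δφ = -17.3″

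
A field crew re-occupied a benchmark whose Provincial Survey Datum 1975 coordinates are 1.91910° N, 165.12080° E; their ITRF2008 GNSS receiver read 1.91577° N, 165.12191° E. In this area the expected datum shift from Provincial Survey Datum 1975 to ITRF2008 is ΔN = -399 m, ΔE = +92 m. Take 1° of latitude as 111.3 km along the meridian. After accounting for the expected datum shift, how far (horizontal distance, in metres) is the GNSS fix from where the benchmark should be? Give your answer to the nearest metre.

42 m

Observed coordinate differences: Δφ = -0.00333°, Δλ = +0.00111°.
Converting to metres (1° lat = 111300 m, cos φ = 0.999439): observed ΔN = -370.6 m, observed ΔE = 123.5 m.
Subtracting the expected shift leaves a residual of -370.6 − (-399) = 28.4 m north and 123.5 − (92) = 31.5 m east.
Residual distance = √(28.4² + 31.5²) = 42.4 m.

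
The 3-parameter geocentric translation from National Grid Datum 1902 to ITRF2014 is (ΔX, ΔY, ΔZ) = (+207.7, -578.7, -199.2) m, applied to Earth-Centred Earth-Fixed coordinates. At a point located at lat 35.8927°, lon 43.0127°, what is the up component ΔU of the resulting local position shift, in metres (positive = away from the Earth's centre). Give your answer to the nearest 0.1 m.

ΔU = -313.6 m

The local up (radial) axis is (cos φ cos λ, cos φ sin λ, sin φ), giving ΔU = 123.033 − 319.807 − 116.785 = -313.56 m.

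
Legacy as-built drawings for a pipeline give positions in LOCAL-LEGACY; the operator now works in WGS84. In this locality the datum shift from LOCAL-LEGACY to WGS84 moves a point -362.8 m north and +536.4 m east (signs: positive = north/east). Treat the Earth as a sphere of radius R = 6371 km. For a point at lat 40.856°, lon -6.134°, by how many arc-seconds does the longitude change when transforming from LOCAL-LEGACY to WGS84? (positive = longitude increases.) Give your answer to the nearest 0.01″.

At latitude 40.856°, cos φ = 0.756356.
One radian of longitude at latitude φ spans R cos φ, so Δλ = ΔE / (R cos φ) = 536.4 / (6371000 × 0.756356) = 1.1132e-04 rad = 22.960″.

Δλ = 22.96″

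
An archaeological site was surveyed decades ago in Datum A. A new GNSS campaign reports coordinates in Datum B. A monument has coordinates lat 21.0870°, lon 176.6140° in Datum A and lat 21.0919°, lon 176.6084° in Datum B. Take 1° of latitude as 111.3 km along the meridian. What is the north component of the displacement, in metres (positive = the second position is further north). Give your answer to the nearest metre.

ΔN = 545 m

Δφ = 21.0919° − 21.0870° = +0.0049°; Δλ = 176.6084° − 176.6140° = -0.0056°.
ΔN = Δφ × 111300 = 545.4 m; ΔE = Δλ × 111300 × cos(21.0870°) = -0.0056 × 111300 × 0.933035 = -581.5 m.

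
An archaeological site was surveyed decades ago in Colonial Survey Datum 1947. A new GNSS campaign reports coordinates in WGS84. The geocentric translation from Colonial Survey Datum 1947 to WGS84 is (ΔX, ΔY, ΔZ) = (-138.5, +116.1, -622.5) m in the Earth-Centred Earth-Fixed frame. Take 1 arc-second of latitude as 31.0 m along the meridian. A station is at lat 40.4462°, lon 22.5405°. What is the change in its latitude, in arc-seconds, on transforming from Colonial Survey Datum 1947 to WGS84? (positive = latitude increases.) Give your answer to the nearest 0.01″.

Δφ = -13.54″

sin φ = 0.648734, cos φ = 0.761015, sin λ = 0.383336, cos λ = 0.923609.
North component: ΔN = −sin φ cos λ·ΔX − sin φ sin λ·ΔY + cos φ·ΔZ = −(0.648734)(0.923609)(-138.5) − (0.648734)(0.383336)(116.1) + (0.761015)(-622.5) = -419.62 m.
1° of latitude spans 3600 × 31.00 = 111600 m, so Δφ = -419.62 / 111600 × 3600 = -13.536″.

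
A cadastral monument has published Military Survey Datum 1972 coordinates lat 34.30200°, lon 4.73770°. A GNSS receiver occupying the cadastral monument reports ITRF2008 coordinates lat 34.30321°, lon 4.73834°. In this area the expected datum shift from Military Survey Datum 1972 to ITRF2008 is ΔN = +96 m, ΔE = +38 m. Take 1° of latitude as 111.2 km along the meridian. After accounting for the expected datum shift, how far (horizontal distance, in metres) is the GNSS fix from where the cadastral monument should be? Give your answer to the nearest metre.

Observed coordinate differences: Δφ = +0.00121°, Δλ = +0.00064°.
Converting to metres (1° lat = 111200 m, cos φ = 0.826079): observed ΔN = 134.6 m, observed ΔE = 58.8 m.
Subtracting the expected shift leaves a residual of 134.6 − (96) = 38.6 m north and 58.8 − (38) = 20.8 m east.
Residual distance = √(38.6² + 20.8²) = 43.8 m.

44 m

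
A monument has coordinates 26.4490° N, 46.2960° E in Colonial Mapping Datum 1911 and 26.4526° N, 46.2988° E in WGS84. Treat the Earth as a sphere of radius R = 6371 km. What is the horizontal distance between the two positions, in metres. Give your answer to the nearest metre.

488 m

Δφ = 26.4526° − 26.4490° = +0.0036°; Δλ = 46.2988° − 46.2960° = +0.0028°.
1° along a meridian = πR/180 = 111195 m.
ΔN = Δφ × 111195 = 400.3 m; ΔE = Δλ × 111195 × cos(26.4490°) = +0.0028 × 111195 × 0.895331 = 278.8 m.
Distance = √(ΔE² + ΔN²) = √(278.8² + 400.3²) = 487.8 m.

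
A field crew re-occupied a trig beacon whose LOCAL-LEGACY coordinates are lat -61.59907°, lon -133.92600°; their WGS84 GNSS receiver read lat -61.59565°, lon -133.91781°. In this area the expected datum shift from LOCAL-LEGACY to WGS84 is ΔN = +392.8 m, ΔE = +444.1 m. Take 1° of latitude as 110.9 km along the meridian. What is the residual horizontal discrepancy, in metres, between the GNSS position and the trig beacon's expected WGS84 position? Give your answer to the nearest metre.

Observed coordinate differences: Δφ = +0.00342°, Δλ = +0.00819°.
Converting to metres (1° lat = 110900 m, cos φ = 0.475638): observed ΔN = 379.3 m, observed ΔE = 432.0 m.
Subtracting the expected shift leaves a residual of 379.3 − (392.8) = -13.5 m north and 432.0 − (444.1) = -12.1 m east.
Residual distance = √((-13.5)² + (-12.1)²) = 18.1 m.

18 m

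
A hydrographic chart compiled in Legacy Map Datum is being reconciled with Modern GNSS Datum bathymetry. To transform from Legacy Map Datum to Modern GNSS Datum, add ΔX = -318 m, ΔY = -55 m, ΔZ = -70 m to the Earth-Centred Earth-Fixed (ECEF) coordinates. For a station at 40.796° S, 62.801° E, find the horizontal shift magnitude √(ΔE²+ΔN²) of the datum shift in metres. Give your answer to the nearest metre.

The local east axis at (φ, λ) is (−sin λ, cos λ, 0), so ΔE = −sin(62.801°)·(-318) + cos(62.801°)·(-55) = 257.70 m.
The local north axis is (−sin φ cos λ, −sin φ sin λ, cos φ), giving ΔN = -94.968 − 31.962 − 52.993 = -179.92 m.
Horizontal magnitude = √(ΔE² + ΔN²) = √(257.70² + (-179.92)²) = 314.29 m.

314 m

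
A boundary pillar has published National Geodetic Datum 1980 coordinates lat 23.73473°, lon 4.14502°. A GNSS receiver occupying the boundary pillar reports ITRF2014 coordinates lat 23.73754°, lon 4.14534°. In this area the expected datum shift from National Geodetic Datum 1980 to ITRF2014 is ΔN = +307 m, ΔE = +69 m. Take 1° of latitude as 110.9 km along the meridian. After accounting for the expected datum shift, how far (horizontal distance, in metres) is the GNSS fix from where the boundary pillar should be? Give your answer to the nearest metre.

37 m

Observed coordinate differences: Δφ = +0.00281°, Δλ = +0.00032°.
Converting to metres (1° lat = 110900 m, cos φ = 0.915419): observed ΔN = 311.6 m, observed ΔE = 32.5 m.
Subtracting the expected shift leaves a residual of 311.6 − (307) = 4.6 m north and 32.5 − (69) = -36.5 m east.
Residual distance = √(4.6² + (-36.5)²) = 36.8 m.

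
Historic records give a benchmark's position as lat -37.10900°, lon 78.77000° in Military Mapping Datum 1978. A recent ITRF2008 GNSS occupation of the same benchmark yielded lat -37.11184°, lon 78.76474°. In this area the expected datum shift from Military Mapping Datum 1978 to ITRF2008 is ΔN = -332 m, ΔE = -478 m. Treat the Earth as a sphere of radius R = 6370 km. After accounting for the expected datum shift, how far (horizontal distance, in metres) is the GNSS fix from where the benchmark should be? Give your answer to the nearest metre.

Observed coordinate differences: Δφ = -0.00284°, Δλ = -0.00526°.
Converting to metres (1° lat = 111177 m, cos φ = 0.797489): observed ΔN = -315.7 m, observed ΔE = -466.4 m.
Subtracting the expected shift leaves a residual of -315.7 − (-332) = 16.3 m north and -466.4 − (-478) = 11.6 m east.
Residual distance = √(16.3² + 11.6²) = 20.0 m.

20 m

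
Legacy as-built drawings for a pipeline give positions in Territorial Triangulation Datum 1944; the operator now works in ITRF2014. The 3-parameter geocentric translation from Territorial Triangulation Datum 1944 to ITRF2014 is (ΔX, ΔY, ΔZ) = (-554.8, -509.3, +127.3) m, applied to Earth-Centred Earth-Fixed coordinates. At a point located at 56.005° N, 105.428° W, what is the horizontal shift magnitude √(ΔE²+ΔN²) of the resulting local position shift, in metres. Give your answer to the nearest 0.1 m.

At φ = 56.005°, λ = -105.428°: sin φ = 0.829086, cos φ = 0.559121, sin λ = -0.963966, cos λ = -0.266027.
ΔE = −sin λ·ΔX + cos λ·ΔY = −(-0.963966)·(-554.8) + (-0.266027)·(-509.3) = -399.32 m.
ΔN = −sin φ cos λ·ΔX − sin φ sin λ·ΔY + cos φ·ΔZ = −(0.829086)(-0.266027)(-554.8) − (0.829086)(-0.963966)(-509.3) + (0.559121)(127.3) = -458.23 m.
Horizontal magnitude = √(ΔE² + ΔN²) = √((-399.32)² + (-458.23)²) = 607.81 m.

607.8 m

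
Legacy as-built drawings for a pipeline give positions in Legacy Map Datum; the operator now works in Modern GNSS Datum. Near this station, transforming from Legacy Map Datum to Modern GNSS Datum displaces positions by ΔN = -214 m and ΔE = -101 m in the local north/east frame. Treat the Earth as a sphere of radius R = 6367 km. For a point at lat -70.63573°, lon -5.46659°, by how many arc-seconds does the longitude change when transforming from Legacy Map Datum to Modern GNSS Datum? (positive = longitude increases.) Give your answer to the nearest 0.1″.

Δλ = -9.9″

At latitude -70.63573°, cos φ = 0.331573.
One radian of longitude at latitude φ spans R cos φ, so Δλ = ΔE / (R cos φ) = -101.0 / (6367000 × 0.331573) = -4.7842e-05 rad = -9.868″.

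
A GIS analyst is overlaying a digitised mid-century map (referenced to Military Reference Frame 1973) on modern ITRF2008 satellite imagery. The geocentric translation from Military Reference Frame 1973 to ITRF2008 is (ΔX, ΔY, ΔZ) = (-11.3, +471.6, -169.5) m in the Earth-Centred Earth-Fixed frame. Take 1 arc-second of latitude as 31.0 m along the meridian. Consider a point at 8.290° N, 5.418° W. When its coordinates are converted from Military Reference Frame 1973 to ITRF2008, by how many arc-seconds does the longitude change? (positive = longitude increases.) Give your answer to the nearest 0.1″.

sin φ = 0.144183, cos φ = 0.989551, sin λ = -0.094421, cos λ = 0.995532.
East component: ΔE = −sin λ·ΔX + cos λ·ΔY = −(-0.094421)(-11.3) + (0.995532)(471.6) = 468.43 m.
1° of latitude spans 3600 × 31.00 = 111600 m; at latitude φ, 1° of longitude spans that × cos φ = 110433.9 m, so Δλ = 468.43 / 110433.9 × 3600 = 15.270″.

Δλ = 15.3″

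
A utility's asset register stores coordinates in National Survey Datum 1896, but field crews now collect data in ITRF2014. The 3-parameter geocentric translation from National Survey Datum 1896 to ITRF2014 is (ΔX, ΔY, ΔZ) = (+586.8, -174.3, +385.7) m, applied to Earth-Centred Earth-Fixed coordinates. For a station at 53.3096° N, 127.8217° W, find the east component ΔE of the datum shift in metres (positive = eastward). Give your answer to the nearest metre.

ΔE = 570 m

At φ = 53.3096°, λ = -127.8217°: sin φ = 0.801876, cos φ = 0.597491, sin λ = -0.789923, cos λ = -0.613206.
ΔE = −sin λ·ΔX + cos λ·ΔY = −(-0.789923)·(586.8) + (-0.613206)·(-174.3) = 570.41 m.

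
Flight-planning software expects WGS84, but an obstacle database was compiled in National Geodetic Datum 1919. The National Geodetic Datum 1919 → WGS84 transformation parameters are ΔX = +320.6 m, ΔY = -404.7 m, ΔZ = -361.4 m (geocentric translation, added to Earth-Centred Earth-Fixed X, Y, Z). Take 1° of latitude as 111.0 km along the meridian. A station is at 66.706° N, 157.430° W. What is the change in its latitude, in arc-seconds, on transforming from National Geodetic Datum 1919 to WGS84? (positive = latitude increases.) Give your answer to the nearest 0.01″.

sin φ = 0.918488, cos φ = 0.395449, sin λ = -0.383812, cos λ = -0.923411.
North component: ΔN = −sin φ cos λ·ΔX − sin φ sin λ·ΔY + cos φ·ΔZ = −(0.918488)(-0.923411)(320.6) − (0.918488)(-0.383812)(-404.7) + (0.395449)(-361.4) = -13.67 m.
1° of latitude spans 111000 m, so Δφ = -13.67 / 111000 × 3600 = -0.443″.

Δφ = -0.44″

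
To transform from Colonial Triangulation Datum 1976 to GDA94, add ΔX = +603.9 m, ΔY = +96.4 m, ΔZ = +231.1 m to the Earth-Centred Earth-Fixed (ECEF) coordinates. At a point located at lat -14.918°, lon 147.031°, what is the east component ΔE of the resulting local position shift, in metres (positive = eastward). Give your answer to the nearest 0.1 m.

At φ = -14.918°, λ = 147.031°: sin φ = -0.257436, cos φ = 0.966295, sin λ = 0.544185, cos λ = -0.838965.
ΔE = −sin λ·ΔX + cos λ·ΔY = −(0.544185)·(603.9) + (-0.838965)·(96.4) = -409.51 m.

ΔE = -409.5 m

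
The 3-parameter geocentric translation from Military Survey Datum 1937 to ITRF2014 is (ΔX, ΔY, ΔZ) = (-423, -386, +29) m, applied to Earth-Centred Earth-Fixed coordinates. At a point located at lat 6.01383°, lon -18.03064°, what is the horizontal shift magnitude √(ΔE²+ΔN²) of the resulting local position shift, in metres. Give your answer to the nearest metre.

501 m

At φ = 6.01383°, λ = -18.03064°: sin φ = 0.104769, cos φ = 0.994497, sin λ = -0.309526, cos λ = 0.950891.
ΔE = −sin λ·ΔX + cos λ·ΔY = −(-0.309526)·(-423) + (0.950891)·(-386) = -497.97 m.
ΔN = −sin φ cos λ·ΔX − sin φ sin λ·ΔY + cos φ·ΔZ = −(0.104769)(0.950891)(-423) − (0.104769)(-0.309526)(-386) + (0.994497)(29) = 58.46 m.
Horizontal magnitude = √(ΔE² + ΔN²) = √((-497.97)² + 58.46²) = 501.39 m.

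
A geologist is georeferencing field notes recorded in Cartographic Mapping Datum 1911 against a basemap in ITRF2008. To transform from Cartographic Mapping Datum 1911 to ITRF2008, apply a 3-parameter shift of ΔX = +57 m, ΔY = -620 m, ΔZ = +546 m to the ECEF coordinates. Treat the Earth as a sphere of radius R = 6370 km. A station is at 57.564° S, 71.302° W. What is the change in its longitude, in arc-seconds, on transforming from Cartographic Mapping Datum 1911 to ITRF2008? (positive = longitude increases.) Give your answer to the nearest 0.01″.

Δλ = -8.74″

sin φ = -0.843991, cos φ = 0.536357, sin λ = -0.947221, cos λ = 0.320580.
East component: ΔE = −sin λ·ΔX + cos λ·ΔY = −(-0.947221)(57) + (0.320580)(-620) = -144.77 m.
1° of latitude spans πR/180 = 111177 m; at latitude φ, 1° of longitude spans that × cos φ = 59630.8 m, so Δλ = -144.77 / 59630.8 × 3600 = -8.740″.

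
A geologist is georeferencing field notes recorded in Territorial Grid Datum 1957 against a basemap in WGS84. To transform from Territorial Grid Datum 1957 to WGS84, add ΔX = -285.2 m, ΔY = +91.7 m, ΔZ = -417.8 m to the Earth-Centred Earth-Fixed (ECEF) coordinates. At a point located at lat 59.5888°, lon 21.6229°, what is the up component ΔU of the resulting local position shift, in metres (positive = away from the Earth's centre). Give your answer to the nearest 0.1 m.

At φ = 59.5888°, λ = 21.6229°: sin φ = 0.862415, cos φ = 0.506202, sin λ = 0.368496, cos λ = 0.929629.
ΔU = cos φ cos λ·ΔX + cos φ sin λ·ΔY + sin φ·ΔZ = (0.506202)(0.929629)(-285.2) + (0.506202)(0.368496)(91.7) + (0.862415)(-417.8) = -477.42 m.

ΔU = -477.4 m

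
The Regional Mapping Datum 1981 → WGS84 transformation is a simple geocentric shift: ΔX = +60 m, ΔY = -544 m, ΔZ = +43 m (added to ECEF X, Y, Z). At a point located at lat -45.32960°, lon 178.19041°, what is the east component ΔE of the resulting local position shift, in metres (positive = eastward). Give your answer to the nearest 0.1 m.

The local east axis at (φ, λ) is (−sin λ, cos λ, 0), so ΔE = −sin(178.19041°)·60 + cos(178.19041°)·(-544) = 541.83 m.

ΔE = 541.8 m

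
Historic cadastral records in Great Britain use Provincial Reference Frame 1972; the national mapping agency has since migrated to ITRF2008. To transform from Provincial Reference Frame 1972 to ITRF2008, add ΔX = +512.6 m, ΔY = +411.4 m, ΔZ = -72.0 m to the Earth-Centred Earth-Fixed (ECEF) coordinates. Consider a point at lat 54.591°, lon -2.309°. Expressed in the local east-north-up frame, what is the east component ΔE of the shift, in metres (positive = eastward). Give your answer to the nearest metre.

ΔE = 432 m

The local east axis at (φ, λ) is (−sin λ, cos λ, 0), so ΔE = −sin(-2.309°)·512.6 + cos(-2.309°)·411.4 = 431.72 m.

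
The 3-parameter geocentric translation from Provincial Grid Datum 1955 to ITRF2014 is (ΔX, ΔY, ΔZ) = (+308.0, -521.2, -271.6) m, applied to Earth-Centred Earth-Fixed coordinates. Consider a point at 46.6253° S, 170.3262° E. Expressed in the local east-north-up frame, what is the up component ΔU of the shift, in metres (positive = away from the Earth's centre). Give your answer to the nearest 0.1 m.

The local up (radial) axis is (cos φ cos λ, cos φ sin λ, sin φ), giving ΔU = -208.516 − 60.148 + 197.420 = -71.24 m.

ΔU = -71.2 m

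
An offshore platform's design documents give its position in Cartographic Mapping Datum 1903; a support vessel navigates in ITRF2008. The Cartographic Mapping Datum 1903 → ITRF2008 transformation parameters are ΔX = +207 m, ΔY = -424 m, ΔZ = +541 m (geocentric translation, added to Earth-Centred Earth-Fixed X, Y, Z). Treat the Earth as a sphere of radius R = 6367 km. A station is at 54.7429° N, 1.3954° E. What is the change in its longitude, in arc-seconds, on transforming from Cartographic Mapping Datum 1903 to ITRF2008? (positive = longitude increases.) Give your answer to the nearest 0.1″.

Δλ = -24.1″

sin φ = 0.816570, cos φ = 0.577246, sin λ = 0.024352, cos λ = 0.999703.
East component: ΔE = −sin λ·ΔX + cos λ·ΔY = −(0.024352)(207) + (0.999703)(-424) = -428.92 m.
1° of latitude spans πR/180 = 111125 m; at latitude φ, 1° of longitude spans that × cos φ = 64146.6 m, so Δλ = -428.92 / 64146.6 × 3600 = -24.071″.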